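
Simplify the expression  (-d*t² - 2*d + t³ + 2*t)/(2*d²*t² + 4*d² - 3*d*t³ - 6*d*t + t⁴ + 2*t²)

Factor: -d*t² - 2*d + t³ + 2*t = (-d + t)·(t² + 2);  2*d²*t² + 4*d² - 3*d*t³ - 6*d*t + t⁴ + 2*t² = (t² + 2)·(-d + t)·(-2*d + t)
Cancel the common factors (t² + 2), (-d + t).

1/(-2*d + t)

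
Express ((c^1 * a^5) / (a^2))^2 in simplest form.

a^6*c^2

Inside the bracket: c^1 * a^3
Raise to the power 2: c^2 * a^6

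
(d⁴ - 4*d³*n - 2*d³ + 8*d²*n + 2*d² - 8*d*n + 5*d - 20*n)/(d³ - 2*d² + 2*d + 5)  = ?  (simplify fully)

Factor: d⁴ - 4*d³*n - 2*d³ + 8*d²*n + 2*d² - 8*d*n + 5*d - 20*n = (d + 1)·(d - 4*n)·(d² - 3*d + 5);  d³ - 2*d² + 2*d + 5 = (d² - 3*d + 5)·(d + 1)
Cancel the common factors (d² - 3*d + 5), (d + 1).

d - 4*n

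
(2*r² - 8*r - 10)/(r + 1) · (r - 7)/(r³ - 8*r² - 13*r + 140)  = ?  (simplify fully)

2/(r + 4)

Factor: 2*r² - 8*r - 10 = 2·(r - 5)·(r + 1);  r³ - 8*r² - 13*r + 140 = (r - 7)·(r - 5)·(r + 4)
Cancel the common factors (r + 1), (r - 7), (r - 5).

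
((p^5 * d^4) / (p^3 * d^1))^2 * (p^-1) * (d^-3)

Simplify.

Inside the bracket: p^2 * d^3
Raise to the power 2: p^4 * d^6
Multiply by (p^-1) * (d^-3): add exponents.

d^3*p^3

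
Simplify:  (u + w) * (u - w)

(u+w)(u-w) = u^2 - w^2.

u^2 - w^2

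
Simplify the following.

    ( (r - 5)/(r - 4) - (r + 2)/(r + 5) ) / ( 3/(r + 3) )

(2*r**2 - 11*r - 51)/(3*r**2 + 3*r - 60)

Numerator: (r - 5)/(r - 4) - (r + 2)/(r + 5) = (2*r - 17)/(r**2 + r - 20)
Denominator: 3/(r + 3) = 3/(r + 3)
Divide: ((2*r - 17)/(r**2 + r - 20)) · (r/3 + 1) = (2*r**2 - 11*r - 51)/(3*r**2 + 3*r - 60)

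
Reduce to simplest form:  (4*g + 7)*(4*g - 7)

Product of conjugates: (P+Q)(P-Q) = P**2 - Q**2.

16*g**2 - 49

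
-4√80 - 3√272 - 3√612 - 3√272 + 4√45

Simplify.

-42*√17 - 4*√5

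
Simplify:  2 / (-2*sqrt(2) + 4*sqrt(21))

Multiply numerator and denominator by 2*sqrt(2) + 4*sqrt(21).
Denominator becomes 328; numerator becomes 4*sqrt(2) + 8*sqrt(21).

(sqrt(2) + 2*sqrt(21))/82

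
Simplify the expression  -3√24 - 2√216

3√24 = 6*√6; 2√216 = 12*√6
Combine: (-6 - 12)·√6 = -18*√6

-18*√6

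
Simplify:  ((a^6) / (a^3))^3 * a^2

Inside the bracket: a^3
Raise to the power 3: a^9
Multiply by a^2: add exponents.

a^11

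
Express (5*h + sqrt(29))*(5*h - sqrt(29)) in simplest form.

Product of conjugates: (P+Q)(P-Q) = P**2 - Q**2.

25*h**2 - 29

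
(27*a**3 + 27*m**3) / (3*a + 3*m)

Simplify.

9*a**2 - 9*a*m + 9*m**2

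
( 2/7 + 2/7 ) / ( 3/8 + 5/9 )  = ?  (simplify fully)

Numerator: 2/7 + 2/7 = 4/7
Denominator: 3/8 + 5/9 = 67/72
Divide: (4/7) · (72/67) = 288/469

288/469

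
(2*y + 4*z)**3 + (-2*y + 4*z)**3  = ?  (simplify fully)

96*y**2*z + 128*z**3

Write as f((4*z),(2*y)) + f((4*z),-(2*y)) and expand.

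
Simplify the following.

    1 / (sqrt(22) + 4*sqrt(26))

Multiply numerator and denominator by -4*sqrt(26) + sqrt(22).
Denominator becomes -394; numerator becomes -4*sqrt(26) + sqrt(22).

(-sqrt(22) + 4*sqrt(26))/394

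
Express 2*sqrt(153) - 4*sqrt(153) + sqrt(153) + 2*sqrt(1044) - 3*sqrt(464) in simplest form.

2*sqrt(153) = 6*sqrt(17); 4*sqrt(153) = 12*sqrt(17); sqrt(153) = 3*sqrt(17); 2*sqrt(1044) = 12*sqrt(29); 3*sqrt(464) = 12*sqrt(29)

-3*sqrt(17)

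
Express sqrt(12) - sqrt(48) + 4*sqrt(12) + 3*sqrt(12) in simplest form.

12*sqrt(3)

sqrt(12) = 2*sqrt(3); sqrt(48) = 4*sqrt(3); 4*sqrt(12) = 8*sqrt(3); 3*sqrt(12) = 6*sqrt(3)
Combine: (2 - 4 + 8 + 6)·sqrt(3) = 12*sqrt(3)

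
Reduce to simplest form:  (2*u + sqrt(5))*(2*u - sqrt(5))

Difference of squares with P = 2*u, Q = sqrt(5).

4*u**2 - 5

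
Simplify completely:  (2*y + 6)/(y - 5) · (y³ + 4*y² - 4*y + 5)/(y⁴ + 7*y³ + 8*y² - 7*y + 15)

2/(y - 5)

Factor: 2*y + 6 = 2·(y + 3);  y³ + 4*y² - 4*y + 5 = (y + 5)·(y² - y + 1);  y⁴ + 7*y³ + 8*y² - 7*y + 15 = (y + 3)·(y² - y + 1)·(y + 5)
Cancel the common factors (y² - y + 1), (y + 3), (y + 5).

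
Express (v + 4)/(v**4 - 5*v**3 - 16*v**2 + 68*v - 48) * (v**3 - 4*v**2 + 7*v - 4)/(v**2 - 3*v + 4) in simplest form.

1/(v**2 - 8*v + 12)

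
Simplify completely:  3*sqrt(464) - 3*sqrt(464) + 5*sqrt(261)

15*sqrt(29)

3*sqrt(464) = 12*sqrt(29); 3*sqrt(464) = 12*sqrt(29); 5*sqrt(261) = 15*sqrt(29)
Combine: (12 - 12 + 15)·sqrt(29) = 15*sqrt(29)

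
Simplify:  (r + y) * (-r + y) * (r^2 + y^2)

(y+r)(y-r) = -r^2 + y^2; continue pairing.

-r^4 + y^4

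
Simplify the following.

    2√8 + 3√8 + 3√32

22*√2

2√8 = 4*√2; 3√8 = 6*√2; 3√32 = 12*√2
Combine: (4 + 6 + 12)·√2 = 22*√2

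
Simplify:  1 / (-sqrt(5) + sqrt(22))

Multiply numerator and denominator by sqrt(5) + sqrt(22).
Denominator becomes 17; numerator becomes sqrt(5) + sqrt(22).

(sqrt(5) + sqrt(22))/17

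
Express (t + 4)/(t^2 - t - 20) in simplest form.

1/(t - 5)

Factor: t^2 - t - 20 = (t - 5)*(t + 4)
Cancel the common factor (t + 4).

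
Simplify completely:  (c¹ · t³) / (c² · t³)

1/c

Quotient: (c^-1)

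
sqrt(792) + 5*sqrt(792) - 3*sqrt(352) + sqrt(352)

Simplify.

28*sqrt(22)

sqrt(792) = 6*sqrt(22); 5*sqrt(792) = 30*sqrt(22); 3*sqrt(352) = 12*sqrt(22); sqrt(352) = 4*sqrt(22)
Combine: (6 + 30 - 12 + 4)·sqrt(22) = 28*sqrt(22)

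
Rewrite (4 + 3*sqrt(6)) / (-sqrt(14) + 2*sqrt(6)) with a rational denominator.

(2*sqrt(14) + 4*sqrt(6) + 3*sqrt(21) + 18)/5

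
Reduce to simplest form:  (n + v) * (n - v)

(n+v)(n-v) = n^2 - v^2.

n^2 - v^2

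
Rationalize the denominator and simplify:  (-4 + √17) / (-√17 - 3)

(-29 + 7*√17)/8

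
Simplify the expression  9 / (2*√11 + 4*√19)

(-9*√11 + 18*√19)/130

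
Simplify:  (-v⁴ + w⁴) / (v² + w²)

Factor w^4 - v^4 and cancel (v² + w²).

-v² + w²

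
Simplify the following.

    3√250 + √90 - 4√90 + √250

11*√10

3√250 = 15*√10; √90 = 3*√10; 4√90 = 12*√10; √250 = 5*√10
Combine: (15 + 3 - 12 + 5)·√10 = 11*√10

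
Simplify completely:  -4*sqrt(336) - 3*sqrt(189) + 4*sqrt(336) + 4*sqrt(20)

-9*sqrt(21) + 8*sqrt(5)

4*sqrt(336) = 16*sqrt(21); 3*sqrt(189) = 9*sqrt(21); 4*sqrt(336) = 16*sqrt(21); 4*sqrt(20) = 8*sqrt(5)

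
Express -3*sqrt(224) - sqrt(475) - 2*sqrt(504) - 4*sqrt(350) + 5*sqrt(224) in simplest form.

3*sqrt(224) = 12*sqrt(14); sqrt(475) = 5*sqrt(19); 2*sqrt(504) = 12*sqrt(14); 4*sqrt(350) = 20*sqrt(14); 5*sqrt(224) = 20*sqrt(14)

-24*sqrt(14) - 5*sqrt(19)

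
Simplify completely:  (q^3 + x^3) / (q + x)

Factor as (a+b)(a^2-ab+b^2) with a=q, b=x.

q^2 - q*x + x^2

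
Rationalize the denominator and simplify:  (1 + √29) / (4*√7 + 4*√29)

(-√203 - √7 + √29 + 29)/88

Multiply numerator and denominator by -4*√7 + 4*√29.
Denominator becomes 352; numerator becomes -4*√203 - 4*√7 + 4*√29 + 116.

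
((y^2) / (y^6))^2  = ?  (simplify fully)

y^(-8)

Inside the bracket: (y^-4)
Raise to the power 2: (y^-8)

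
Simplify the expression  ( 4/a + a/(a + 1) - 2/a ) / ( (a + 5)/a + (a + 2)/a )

Numerator: 4/a + a/(a + 1) - 2/a = (a² + 2*a + 2)/(a² + a)
Denominator: (a + 5)/a + (a + 2)/a = (2*a + 7)/a
Divide: ((a² + 2*a + 2)/(a² + a)) · (a/(2*a + 7)) = (a² + 2*a + 2)/(2*a² + 9*a + 7)

(a² + 2*a + 2)/(2*a² + 9*a + 7)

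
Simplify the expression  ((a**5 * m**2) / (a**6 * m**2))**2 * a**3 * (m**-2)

a/m**2

Inside the bracket: (a**-1)
Raise to the power 2: (a**-2)
Multiply by a**3 * (m**-2): add exponents.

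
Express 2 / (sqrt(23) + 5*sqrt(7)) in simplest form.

(-sqrt(23) + 5*sqrt(7))/76

Multiply numerator and denominator by -sqrt(23) + 5*sqrt(7).
Denominator becomes 152; numerator becomes -2*sqrt(23) + 10*sqrt(7).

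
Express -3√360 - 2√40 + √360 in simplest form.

3√360 = 18*√10; 2√40 = 4*√10; √360 = 6*√10
Combine: (-18 - 4 + 6)·√10 = -16*√10

-16*√10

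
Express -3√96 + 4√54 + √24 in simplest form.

3√96 = 12*√6; 4√54 = 12*√6; √24 = 2*√6
Combine: (-12 + 12 + 2)·√6 = 2*√6

2*√6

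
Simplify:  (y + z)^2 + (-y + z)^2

Only the even-power cross terms survive.

2*y^2 + 2*z^2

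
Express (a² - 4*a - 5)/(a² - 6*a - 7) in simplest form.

(a - 5)/(a - 7)

Factor: a² - 4*a - 5 = (a - 5)·(a + 1);  a² - 6*a - 7 = (a + 1)·(a - 7)
Cancel the common factor (a + 1).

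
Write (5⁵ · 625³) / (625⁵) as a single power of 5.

5^(-3)

5⁵ = 5^5; 625³ = 5^12; 625⁵ = 5^20
Combine exponents: 5^(-3)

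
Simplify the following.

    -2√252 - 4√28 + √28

-18*√7

2√252 = 12*√7; 4√28 = 8*√7; √28 = 2*√7
Combine: (-12 - 8 + 2)·√7 = -18*√7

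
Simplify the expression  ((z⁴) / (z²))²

Inside the bracket: z²
Raise to the power 2: z⁴

z⁴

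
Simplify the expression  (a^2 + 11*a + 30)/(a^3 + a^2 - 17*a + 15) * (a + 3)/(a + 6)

(a + 3)/(a^2 - 4*a + 3)

Factor: a^2 + 11*a + 30 = (a + 6)*(a + 5);  a^3 + a^2 - 17*a + 15 = (a - 1)*(a + 5)*(a - 3)
Cancel the common factors (a + 6), (a + 5).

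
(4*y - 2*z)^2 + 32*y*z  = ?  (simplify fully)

Expanding gives 16*y^2 + 16*y*z + 4*z^2, a perfect square.

4*(2*y + z)^2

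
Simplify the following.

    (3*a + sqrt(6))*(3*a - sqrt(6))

Difference of squares with P = 3*a, Q = sqrt(6).

9*a^2 - 6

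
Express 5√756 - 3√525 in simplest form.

15*√21

5√756 = 30*√21; 3√525 = 15*√21
Combine: (30 - 15)·√21 = 15*√21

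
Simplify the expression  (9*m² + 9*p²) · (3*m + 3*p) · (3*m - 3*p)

81*m⁴ - 81*p⁴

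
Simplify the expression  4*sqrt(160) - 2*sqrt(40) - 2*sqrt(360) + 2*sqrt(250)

10*sqrt(10)

4*sqrt(160) = 16*sqrt(10); 2*sqrt(40) = 4*sqrt(10); 2*sqrt(360) = 12*sqrt(10); 2*sqrt(250) = 10*sqrt(10)
Combine: (16 - 4 - 12 + 10)·sqrt(10) = 10*sqrt(10)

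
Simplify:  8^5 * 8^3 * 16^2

2^32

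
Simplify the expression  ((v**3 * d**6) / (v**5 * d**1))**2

Inside the bracket: (v**-2) * d**5
Raise to the power 2: (v**-4) * d**10

d**10/v**4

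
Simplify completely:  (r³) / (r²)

r

Quotient: r¹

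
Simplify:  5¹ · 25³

5^7

5¹ = 5^1; 25³ = 5^6
Combine exponents: 5^7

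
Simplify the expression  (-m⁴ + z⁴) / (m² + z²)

-m² + z²

Difference of fourth powers: factor out (m² + z²).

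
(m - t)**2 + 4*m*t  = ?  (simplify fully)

(m + t)**2

Expand the square and combine the 4*m*t term.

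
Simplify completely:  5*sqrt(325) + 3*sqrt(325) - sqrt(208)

5*sqrt(325) = 25*sqrt(13); 3*sqrt(325) = 15*sqrt(13); sqrt(208) = 4*sqrt(13)
Combine: (25 + 15 - 4)·sqrt(13) = 36*sqrt(13)

36*sqrt(13)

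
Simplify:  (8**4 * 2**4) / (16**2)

2**8

8**4 = 2**12; 2**4 = 2**4; 16**2 = 2**8
Combine exponents: 2**8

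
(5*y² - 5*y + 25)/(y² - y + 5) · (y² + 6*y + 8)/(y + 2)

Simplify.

5*y + 20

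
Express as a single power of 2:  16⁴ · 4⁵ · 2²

2^28

16⁴ = 2^16; 4⁵ = 2^10; 2² = 2^2
Combine exponents: 2^28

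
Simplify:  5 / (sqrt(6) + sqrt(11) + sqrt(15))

Group as (sqrt(6) + sqrt(15)) + sqrt(11); multiply by (sqrt(6) + sqrt(15)) - sqrt(11), then rationalise the remaining surd.

(-3*sqrt(110) + sqrt(15) + 5*sqrt(11) + 10*sqrt(6))/26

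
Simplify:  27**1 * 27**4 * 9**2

27**1 = 3**3; 27**4 = 3**12; 9**2 = 3**4
Combine exponents: 3**19

3**19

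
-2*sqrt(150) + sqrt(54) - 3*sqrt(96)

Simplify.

-19*sqrt(6)

2*sqrt(150) = 10*sqrt(6); sqrt(54) = 3*sqrt(6); 3*sqrt(96) = 12*sqrt(6)
Combine: (-10 + 3 - 12)·sqrt(6) = -19*sqrt(6)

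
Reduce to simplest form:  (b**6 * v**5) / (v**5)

Quotient: b**6

b**6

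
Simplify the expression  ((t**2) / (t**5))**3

Inside the bracket: (t**-3)
Raise to the power 3: (t**-9)

t**(-9)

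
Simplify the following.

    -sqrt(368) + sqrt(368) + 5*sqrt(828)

sqrt(368) = 4*sqrt(23); sqrt(368) = 4*sqrt(23); 5*sqrt(828) = 30*sqrt(23)
Combine: (-4 + 4 + 30)·sqrt(23) = 30*sqrt(23)

30*sqrt(23)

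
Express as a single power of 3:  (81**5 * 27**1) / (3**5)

81**5 = 3**20; 27**1 = 3**3; 3**5 = 3**5
Combine exponents: 3**18

3**18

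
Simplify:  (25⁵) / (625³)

25⁵ = 5^10; 625³ = 5^12
Combine exponents: 5^(-2)

5^(-2)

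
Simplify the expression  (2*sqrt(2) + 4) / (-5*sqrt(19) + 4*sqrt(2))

Multiply numerator and denominator by 4*sqrt(2) + 5*sqrt(19).
Denominator becomes -443; numerator becomes 16 + 16*sqrt(2) + 10*sqrt(38) + 20*sqrt(19).

(-20*sqrt(19) - 10*sqrt(38) - 16*sqrt(2) - 16)/443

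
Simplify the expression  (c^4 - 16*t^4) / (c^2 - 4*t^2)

c^2 + 4*t^2

Difference of fourth powers: factor out (c^2 - 4*t^2).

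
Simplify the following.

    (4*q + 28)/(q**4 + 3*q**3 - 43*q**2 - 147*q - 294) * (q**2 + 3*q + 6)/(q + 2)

4/(q**2 - 5*q - 14)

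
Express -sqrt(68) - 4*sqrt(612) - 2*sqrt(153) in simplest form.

-32*sqrt(17)

sqrt(68) = 2*sqrt(17); 4*sqrt(612) = 24*sqrt(17); 2*sqrt(153) = 6*sqrt(17)
Combine: (-2 - 24 - 6)·sqrt(17) = -32*sqrt(17)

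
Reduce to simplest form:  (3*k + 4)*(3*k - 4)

Product of conjugates: (P+Q)(P-Q) = P^2 - Q^2.

9*k^2 - 16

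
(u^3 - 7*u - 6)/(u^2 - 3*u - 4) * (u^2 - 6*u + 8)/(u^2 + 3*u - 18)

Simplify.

Factor: u^3 - 7*u - 6 = (u + 1)*(u - 3)*(u + 2);  u^2 - 3*u - 4 = (u + 1)*(u - 4);  u^2 - 6*u + 8 = (u - 2)*(u - 4);  u^2 + 3*u - 18 = (u + 6)*(u - 3)
Cancel the common factors (u - 4), (u - 3), (u + 1).

(u^2 - 4)/(u + 6)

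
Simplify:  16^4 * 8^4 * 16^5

2^48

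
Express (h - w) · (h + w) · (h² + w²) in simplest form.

Telescope via difference of squares: (h+w)(h-w) = h² - w², then repeat with the next factor.

h⁴ - w⁴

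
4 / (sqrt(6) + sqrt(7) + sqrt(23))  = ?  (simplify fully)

Group as (sqrt(6) + sqrt(23)) + sqrt(7); multiply by (sqrt(6) + sqrt(23)) - sqrt(7), then rationalise the remaining surd.

(-2*sqrt(966) - 10*sqrt(23) + 22*sqrt(7) + 24*sqrt(6))/17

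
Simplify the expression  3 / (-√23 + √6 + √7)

Group as (√6 + √7) - √23; multiply by (√6 + √7) + √23, then rationalise the remaining surd.

(15*√23 + 33*√7 + 36*√6 + 3*√966)/34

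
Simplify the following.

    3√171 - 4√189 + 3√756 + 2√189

9*√19 + 12*√21

3√171 = 9*√19; 4√189 = 12*√21; 3√756 = 18*√21; 2√189 = 6*√21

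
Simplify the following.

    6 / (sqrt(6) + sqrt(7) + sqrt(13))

Group as (sqrt(6) + sqrt(7)) + sqrt(13); multiply by (sqrt(6) + sqrt(7)) - sqrt(13), then rationalise the remaining surd.

(-sqrt(546) + 6*sqrt(7) + 7*sqrt(6))/14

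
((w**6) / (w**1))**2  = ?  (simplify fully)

Inside the bracket: w**5
Raise to the power 2: w**10

w**10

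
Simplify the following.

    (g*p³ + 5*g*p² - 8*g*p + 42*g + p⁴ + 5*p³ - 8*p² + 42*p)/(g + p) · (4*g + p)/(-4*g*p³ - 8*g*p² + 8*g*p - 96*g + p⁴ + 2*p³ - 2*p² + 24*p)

(4*g*p + 28*g + p² + 7*p)/(-4*g*p - 16*g + p² + 4*p)

Factor: g*p³ + 5*g*p² - 8*g*p + 42*g + p⁴ + 5*p³ - 8*p² + 42*p = (p² - 2*p + 6)·(g + p)·(p + 7);  -4*g*p³ - 8*g*p² + 8*g*p - 96*g + p⁴ + 2*p³ - 2*p² + 24*p = (p + 4)·(-4*g + p)·(p² - 2*p + 6)
Cancel the common factors (p² - 2*p + 6), (g + p).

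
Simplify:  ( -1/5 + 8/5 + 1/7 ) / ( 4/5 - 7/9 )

486/7

Numerator: -1/5 + 8/5 + 1/7 = 54/35
Denominator: 4/5 - 7/9 = 1/45
Divide: (54/35) · (45) = 486/7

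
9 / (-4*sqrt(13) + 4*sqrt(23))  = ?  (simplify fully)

Multiply numerator and denominator by 4*sqrt(13) + 4*sqrt(23).
Denominator becomes 160; numerator becomes 36*sqrt(13) + 36*sqrt(23).

(9*sqrt(13) + 9*sqrt(23))/40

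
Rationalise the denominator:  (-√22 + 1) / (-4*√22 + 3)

(-√22 + 85)/343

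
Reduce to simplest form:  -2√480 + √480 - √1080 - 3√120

-16*√30

2√480 = 8*√30; √480 = 4*√30; √1080 = 6*√30; 3√120 = 6*√30
Combine: (-8 + 4 - 6 - 6)·√30 = -16*√30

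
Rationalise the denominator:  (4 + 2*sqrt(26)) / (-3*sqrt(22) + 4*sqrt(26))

(6*sqrt(22) + 8*sqrt(26) + 6*sqrt(143) + 104)/109

Multiply numerator and denominator by 3*sqrt(22) + 4*sqrt(26).
Denominator becomes 218; numerator becomes 12*sqrt(22) + 16*sqrt(26) + 12*sqrt(143) + 208.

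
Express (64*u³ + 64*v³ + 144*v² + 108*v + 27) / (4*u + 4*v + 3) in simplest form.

16*u² - 16*u*v - 12*u + 16*v² + 24*v + 9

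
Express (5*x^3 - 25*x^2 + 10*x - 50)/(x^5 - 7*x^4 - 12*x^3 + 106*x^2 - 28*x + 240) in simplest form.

Factor: 5*x^3 - 25*x^2 + 10*x - 50 = 5*(x^2 + 2)*(x - 5);  x^5 - 7*x^4 - 12*x^3 + 106*x^2 - 28*x + 240 = (x^2 + 2)*(x - 5)*(x + 4)*(x - 6)
Cancel the common factors (x^2 + 2), (x - 5).

5/(x^2 - 2*x - 24)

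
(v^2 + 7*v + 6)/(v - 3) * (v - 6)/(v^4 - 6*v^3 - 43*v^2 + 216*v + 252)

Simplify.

Factor: v^2 + 7*v + 6 = (v + 1)*(v + 6);  v^4 - 6*v^3 - 43*v^2 + 216*v + 252 = (v - 7)*(v - 6)*(v + 1)*(v + 6)
Cancel the common factors (v - 6), (v + 6), (v + 1).

1/(v^2 - 10*v + 21)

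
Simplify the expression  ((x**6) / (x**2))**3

x**12

Inside the bracket: x**4
Raise to the power 3: x**12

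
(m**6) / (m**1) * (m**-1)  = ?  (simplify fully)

Quotient: m**5
Multiply by (m**-1): add exponents.

m**4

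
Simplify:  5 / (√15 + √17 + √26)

Group as (√17 + √26) + √15; multiply by (√17 + √26) - √15, then rationalise the remaining surd.

(-5*√6630 + 15*√26 + 60*√17 + 70*√15)/492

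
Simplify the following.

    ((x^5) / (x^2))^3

x^9

Inside the bracket: x^3
Raise to the power 3: x^9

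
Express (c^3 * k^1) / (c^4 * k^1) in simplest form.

1/c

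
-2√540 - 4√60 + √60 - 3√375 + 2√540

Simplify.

-21*√15

2√540 = 12*√15; 4√60 = 8*√15; √60 = 2*√15; 3√375 = 15*√15; 2√540 = 12*√15
Combine: (-12 - 8 + 2 - 15 + 12)·√15 = -21*√15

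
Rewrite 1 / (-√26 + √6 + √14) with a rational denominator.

(3*√26 + 9*√14 + 17*√6 + 2*√546)/150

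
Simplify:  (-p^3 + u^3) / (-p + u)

p^2 + p*u + u^2

Factor as (a-b)(a^2+ab+b^2) with a=u, b=p.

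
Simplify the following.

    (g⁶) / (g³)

g³

Quotient: g³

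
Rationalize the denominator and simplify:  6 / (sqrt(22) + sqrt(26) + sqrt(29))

(-24*sqrt(4147) + 114*sqrt(29) + 150*sqrt(26) + 198*sqrt(22))/1927

Group as (sqrt(22) + sqrt(26)) + sqrt(29); multiply by (sqrt(22) + sqrt(26)) - sqrt(29), then rationalise the remaining surd.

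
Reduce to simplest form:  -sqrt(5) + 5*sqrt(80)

sqrt(5) = sqrt(5); 5*sqrt(80) = 20*sqrt(5)
Combine: (-1 + 20)·sqrt(5) = 19*sqrt(5)

19*sqrt(5)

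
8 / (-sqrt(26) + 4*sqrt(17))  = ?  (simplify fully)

Multiply numerator and denominator by sqrt(26) + 4*sqrt(17).
Denominator becomes 246; numerator becomes 8*sqrt(26) + 32*sqrt(17).

(4*sqrt(26) + 16*sqrt(17))/123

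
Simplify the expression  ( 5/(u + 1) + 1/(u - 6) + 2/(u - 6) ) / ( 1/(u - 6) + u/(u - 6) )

(8*u - 27)/(u² + 2*u + 1)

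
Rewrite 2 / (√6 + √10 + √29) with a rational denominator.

Group as (√6 + √29) + √10; multiply by (√6 + √29) - √10, then rationalise the remaining surd.

(-8*√435 - 26*√29 + 50*√10 + 66*√6)/71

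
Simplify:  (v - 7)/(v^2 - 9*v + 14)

Factor: v^2 - 9*v + 14 = (v - 2)*(v - 7)
Cancel the common factor (v - 7).

1/(v - 2)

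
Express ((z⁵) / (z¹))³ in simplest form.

z^12

Inside the bracket: z⁴
Raise to the power 3: z^12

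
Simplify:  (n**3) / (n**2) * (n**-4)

n**(-3)

Quotient: n**1
Multiply by (n**-4): add exponents.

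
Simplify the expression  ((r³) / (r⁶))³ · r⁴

r^(-5)

Inside the bracket: (r^-3)
Raise to the power 3: (r^-9)
Multiply by r⁴: add exponents.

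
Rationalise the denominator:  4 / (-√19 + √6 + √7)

Group as (√6 + √7) - √19; multiply by (√6 + √7) + √19, then rationalise the remaining surd.

(6*√19 + 18*√7 + 20*√6 + 2*√798)/33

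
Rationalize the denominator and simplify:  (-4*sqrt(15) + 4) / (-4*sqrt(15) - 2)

Multiply numerator and denominator by -2 + 4*sqrt(15).
Denominator becomes -236; numerator becomes -248 + 24*sqrt(15).

(-6*sqrt(15) + 62)/59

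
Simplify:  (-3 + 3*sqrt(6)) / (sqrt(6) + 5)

(-33 + 18*sqrt(6))/19

Multiply numerator and denominator by -sqrt(6) + 5.
Denominator becomes 19; numerator becomes -33 + 18*sqrt(6).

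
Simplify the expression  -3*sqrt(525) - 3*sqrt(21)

3*sqrt(525) = 15*sqrt(21); 3*sqrt(21) = 3*sqrt(21)
Combine: (-15 - 3)·sqrt(21) = -18*sqrt(21)

-18*sqrt(21)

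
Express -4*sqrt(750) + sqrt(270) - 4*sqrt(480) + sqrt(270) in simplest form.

4*sqrt(750) = 20*sqrt(30); sqrt(270) = 3*sqrt(30); 4*sqrt(480) = 16*sqrt(30); sqrt(270) = 3*sqrt(30)
Combine: (-20 + 3 - 16 + 3)·sqrt(30) = -30*sqrt(30)

-30*sqrt(30)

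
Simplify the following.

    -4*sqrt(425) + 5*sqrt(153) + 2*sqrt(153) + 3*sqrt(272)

4*sqrt(425) = 20*sqrt(17); 5*sqrt(153) = 15*sqrt(17); 2*sqrt(153) = 6*sqrt(17); 3*sqrt(272) = 12*sqrt(17)
Combine: (-20 + 15 + 6 + 12)·sqrt(17) = 13*sqrt(17)

13*sqrt(17)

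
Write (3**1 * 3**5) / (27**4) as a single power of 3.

3**1 = 3**1; 3**5 = 3**5; 27**4 = 3**12
Combine exponents: 3**(-6)

3**(-6)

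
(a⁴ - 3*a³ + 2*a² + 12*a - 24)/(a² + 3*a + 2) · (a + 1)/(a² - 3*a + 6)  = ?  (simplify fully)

Factor: a⁴ - 3*a³ + 2*a² + 12*a - 24 = (a² - 3*a + 6)·(a - 2)·(a + 2);  a² + 3*a + 2 = (a + 1)·(a + 2)
Cancel the common factors (a² - 3*a + 6), (a + 2), (a + 1).

a - 2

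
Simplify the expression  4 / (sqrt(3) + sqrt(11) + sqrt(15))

(-24*sqrt(55) - 4*sqrt(15) + 28*sqrt(11) + 92*sqrt(3))/131

Group as (sqrt(3) + sqrt(15)) + sqrt(11); multiply by (sqrt(3) + sqrt(15)) - sqrt(11), then rationalise the remaining surd.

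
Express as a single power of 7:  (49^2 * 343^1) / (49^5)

49^2 = 7^4; 343^1 = 7^3; 49^5 = 7^10
Combine exponents: 7^(-3)

7^(-3)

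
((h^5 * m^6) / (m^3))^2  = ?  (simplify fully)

Inside the bracket: h^5 * m^3
Raise to the power 2: h^10 * m^6

h^10*m^6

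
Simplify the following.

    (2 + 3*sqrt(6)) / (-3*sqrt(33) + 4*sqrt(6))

(-27*sqrt(22) - 72 - 6*sqrt(33) - 8*sqrt(6))/201

Multiply numerator and denominator by 4*sqrt(6) + 3*sqrt(33).
Denominator becomes -201; numerator becomes 8*sqrt(6) + 6*sqrt(33) + 72 + 27*sqrt(22).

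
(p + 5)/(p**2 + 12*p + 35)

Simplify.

Factor: p**2 + 12*p + 35 = (p + 5)*(p + 7)
Cancel the common factor (p + 5).

1/(p + 7)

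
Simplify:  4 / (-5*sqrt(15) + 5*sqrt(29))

(2*sqrt(15) + 2*sqrt(29))/35

Multiply numerator and denominator by 5*sqrt(15) + 5*sqrt(29).
Denominator becomes 350; numerator becomes 20*sqrt(15) + 20*sqrt(29).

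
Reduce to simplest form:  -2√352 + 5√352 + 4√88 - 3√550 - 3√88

2√352 = 8*√22; 5√352 = 20*√22; 4√88 = 8*√22; 3√550 = 15*√22; 3√88 = 6*√22
Combine: (-8 + 20 + 8 - 15 - 6)·√22 = -√22

-√22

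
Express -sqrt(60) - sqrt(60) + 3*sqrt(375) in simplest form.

11*sqrt(15)

sqrt(60) = 2*sqrt(15); sqrt(60) = 2*sqrt(15); 3*sqrt(375) = 15*sqrt(15)
Combine: (-2 - 2 + 15)·sqrt(15) = 11*sqrt(15)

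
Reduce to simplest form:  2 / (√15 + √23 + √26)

(-√8970 + 6*√26 + 9*√23 + 17*√15)/309

Group as (√23 + √26) + √15; multiply by (√23 + √26) - √15, then rationalise the remaining surd.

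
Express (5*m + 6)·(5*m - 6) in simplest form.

25*m² - 36

Difference of squares with P = 5*m, Q = 6.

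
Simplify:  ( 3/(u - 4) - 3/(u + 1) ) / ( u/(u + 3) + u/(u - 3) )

Numerator: 3/(u - 4) - 3/(u + 1) = 15/(u^2 - 3*u - 4)
Denominator: u/(u + 3) + u/(u - 3) = 2*u^2/(u^2 - 9)
Divide: (15/(u^2 - 3*u - 4)) · ((u^2 - 9)/(2*u^2)) = (15*u^2 - 135)/(2*u^4 - 6*u^3 - 8*u^2)

(15*u^2 - 135)/(2*u^4 - 6*u^3 - 8*u^2)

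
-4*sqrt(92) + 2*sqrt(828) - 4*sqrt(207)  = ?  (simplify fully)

4*sqrt(92) = 8*sqrt(23); 2*sqrt(828) = 12*sqrt(23); 4*sqrt(207) = 12*sqrt(23)
Combine: (-8 + 12 - 12)·sqrt(23) = -8*sqrt(23)

-8*sqrt(23)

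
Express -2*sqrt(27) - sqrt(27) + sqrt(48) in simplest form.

-5*sqrt(3)

2*sqrt(27) = 6*sqrt(3); sqrt(27) = 3*sqrt(3); sqrt(48) = 4*sqrt(3)
Combine: (-6 - 3 + 4)·sqrt(3) = -5*sqrt(3)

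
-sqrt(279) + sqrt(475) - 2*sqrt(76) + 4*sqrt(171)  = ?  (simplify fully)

-3*sqrt(31) + 13*sqrt(19)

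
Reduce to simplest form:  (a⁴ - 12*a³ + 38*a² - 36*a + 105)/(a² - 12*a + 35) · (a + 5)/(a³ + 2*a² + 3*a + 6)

(a + 5)/(a + 2)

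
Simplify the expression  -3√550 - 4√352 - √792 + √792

3√550 = 15*√22; 4√352 = 16*√22; √792 = 6*√22; √792 = 6*√22
Combine: (-15 - 16 - 6 + 6)·√22 = -31*√22

-31*√22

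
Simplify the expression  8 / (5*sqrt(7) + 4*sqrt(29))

(-40*sqrt(7) + 32*sqrt(29))/289

Multiply numerator and denominator by -5*sqrt(7) + 4*sqrt(29).
Denominator becomes 289; numerator becomes -40*sqrt(7) + 32*sqrt(29).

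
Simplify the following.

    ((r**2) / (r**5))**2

Inside the bracket: (r**-3)
Raise to the power 2: (r**-6)

r**(-6)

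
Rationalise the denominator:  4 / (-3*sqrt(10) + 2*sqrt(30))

(6*sqrt(10) + 4*sqrt(30))/15

Multiply numerator and denominator by 3*sqrt(10) + 2*sqrt(30).
Denominator becomes 30; numerator becomes 12*sqrt(10) + 8*sqrt(30).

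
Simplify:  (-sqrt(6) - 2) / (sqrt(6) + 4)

(-sqrt(6) - 1)/5

Multiply numerator and denominator by -sqrt(6) + 4.
Denominator becomes 10; numerator becomes -2*sqrt(6) - 2.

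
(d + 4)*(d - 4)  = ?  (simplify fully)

d^2 - 16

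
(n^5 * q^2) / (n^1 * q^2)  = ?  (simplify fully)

n^4

Quotient: n^4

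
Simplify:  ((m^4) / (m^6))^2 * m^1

Inside the bracket: (m^-2)
Raise to the power 2: (m^-4)
Multiply by m^1: add exponents.

m^(-3)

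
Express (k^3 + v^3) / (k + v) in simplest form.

Apply the sum-of-cubes factorisation and cancel (k + v).

k^2 - k*v + v^2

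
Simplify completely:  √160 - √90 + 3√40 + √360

13*√10

√160 = 4*√10; √90 = 3*√10; 3√40 = 6*√10; √360 = 6*√10
Combine: (4 - 3 + 6 + 6)·√10 = 13*√10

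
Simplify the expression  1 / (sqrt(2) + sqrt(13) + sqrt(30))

Group as (sqrt(2) + sqrt(30)) + sqrt(13); multiply by (sqrt(2) + sqrt(30)) - sqrt(13), then rationalise the remaining surd.

(-19*sqrt(13) - 41*sqrt(2) + 4*sqrt(195) + 15*sqrt(30))/121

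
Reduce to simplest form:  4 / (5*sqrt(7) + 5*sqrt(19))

Multiply numerator and denominator by -5*sqrt(19) + 5*sqrt(7).
Denominator becomes -300; numerator becomes -20*sqrt(19) + 20*sqrt(7).

(-sqrt(7) + sqrt(19))/15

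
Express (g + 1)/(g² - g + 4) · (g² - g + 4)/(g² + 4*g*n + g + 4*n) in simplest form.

Factor: g² + 4*g*n + g + 4*n = (g + 4*n)·(g + 1)
Cancel the common factors (g² - g + 4), (g + 1).

1/(g + 4*n)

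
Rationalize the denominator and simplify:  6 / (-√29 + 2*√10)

Multiply numerator and denominator by √29 + 2*√10.
Denominator becomes 11; numerator becomes 6*√29 + 12*√10.

(6*√29 + 12*√10)/11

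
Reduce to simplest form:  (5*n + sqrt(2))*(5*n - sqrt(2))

25*n**2 - 2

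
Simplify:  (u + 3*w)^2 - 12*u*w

After expansion: u^2 - 6*u*w + 9*w^2 — a perfect-square trinomial.

(u - 3*w)^2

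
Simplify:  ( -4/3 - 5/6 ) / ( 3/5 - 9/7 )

455/144

Numerator: -4/3 - 5/6 = -13/6
Denominator: 3/5 - 9/7 = -24/35
Divide: (-13/6) · (-35/24) = 455/144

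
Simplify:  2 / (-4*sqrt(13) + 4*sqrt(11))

Multiply numerator and denominator by 4*sqrt(11) + 4*sqrt(13).
Denominator becomes -32; numerator becomes 8*sqrt(11) + 8*sqrt(13).

(-sqrt(13) - sqrt(11))/4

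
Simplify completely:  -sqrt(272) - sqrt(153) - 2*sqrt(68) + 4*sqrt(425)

9*sqrt(17)

sqrt(272) = 4*sqrt(17); sqrt(153) = 3*sqrt(17); 2*sqrt(68) = 4*sqrt(17); 4*sqrt(425) = 20*sqrt(17)
Combine: (-4 - 3 - 4 + 20)·sqrt(17) = 9*sqrt(17)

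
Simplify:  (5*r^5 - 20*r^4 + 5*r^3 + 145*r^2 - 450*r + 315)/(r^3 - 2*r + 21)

5*r^2 - 20*r + 15

Factor: 5*r^5 - 20*r^4 + 5*r^3 + 145*r^2 - 450*r + 315 = 5*(r + 3)*(r - 1)*(r^2 - 3*r + 7)*(r - 3);  r^3 - 2*r + 21 = (r^2 - 3*r + 7)*(r + 3)
Cancel the common factors (r^2 - 3*r + 7), (r + 3).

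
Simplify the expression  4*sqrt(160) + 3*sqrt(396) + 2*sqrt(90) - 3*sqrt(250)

7*sqrt(10) + 18*sqrt(11)

4*sqrt(160) = 16*sqrt(10); 3*sqrt(396) = 18*sqrt(11); 2*sqrt(90) = 6*sqrt(10); 3*sqrt(250) = 15*sqrt(10)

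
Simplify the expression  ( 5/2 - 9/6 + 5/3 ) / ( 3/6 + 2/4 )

Numerator: 5/2 - 9/6 + 5/3 = 8/3
Denominator: 3/6 + 2/4 = 1
Divide: (8/3) · (1) = 8/3

8/3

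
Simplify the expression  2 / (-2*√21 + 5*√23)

Multiply numerator and denominator by 2*√21 + 5*√23.
Denominator becomes 491; numerator becomes 4*√21 + 10*√23.

(4*√21 + 10*√23)/491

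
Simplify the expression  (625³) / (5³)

5^9

625³ = 5^12; 5³ = 5^3
Combine exponents: 5^9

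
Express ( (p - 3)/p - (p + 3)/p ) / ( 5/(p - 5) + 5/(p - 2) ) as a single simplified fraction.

(-6*p² + 42*p - 60)/(10*p² - 35*p)

Numerator: (p - 3)/p - (p + 3)/p = -6/p
Denominator: 5/(p - 5) + 5/(p - 2) = (10*p - 35)/(p² - 7*p + 10)
Divide: (-6/p) · ((p² - 7*p + 10)/(10*p - 35)) = (-6*p² + 42*p - 60)/(10*p² - 35*p)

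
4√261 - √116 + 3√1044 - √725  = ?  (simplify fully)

4√261 = 12*√29; √116 = 2*√29; 3√1044 = 18*√29; √725 = 5*√29
Combine: (12 - 2 + 18 - 5)·√29 = 23*√29

23*√29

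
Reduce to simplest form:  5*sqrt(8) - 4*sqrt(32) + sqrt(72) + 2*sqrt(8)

5*sqrt(8) = 10*sqrt(2); 4*sqrt(32) = 16*sqrt(2); sqrt(72) = 6*sqrt(2); 2*sqrt(8) = 4*sqrt(2)
Combine: (10 - 16 + 6 + 4)·sqrt(2) = 4*sqrt(2)

4*sqrt(2)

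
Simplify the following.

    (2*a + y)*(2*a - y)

4*a**2 - y**2

(2*a)**2 - (y)**2 = 4*a**2 - y**2.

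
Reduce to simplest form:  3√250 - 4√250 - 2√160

3√250 = 15*√10; 4√250 = 20*√10; 2√160 = 8*√10
Combine: (15 - 20 - 8)·√10 = -13*√10

-13*√10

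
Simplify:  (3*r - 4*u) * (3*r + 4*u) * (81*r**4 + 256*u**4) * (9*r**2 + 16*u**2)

6561*r**8 - 65536*u**8

Telescope via difference of squares: ((3*r)+(4*u))((3*r)-(4*u)) = 9*r**2 - 16*u**2, then repeat with the next factor.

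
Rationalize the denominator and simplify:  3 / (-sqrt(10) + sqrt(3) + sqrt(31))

(-19*sqrt(3) - sqrt(930) + 12*sqrt(10) + 9*sqrt(31))/34

Group as (sqrt(3) + sqrt(31)) - sqrt(10); multiply by (sqrt(3) + sqrt(31)) + sqrt(10), then rationalise the remaining surd.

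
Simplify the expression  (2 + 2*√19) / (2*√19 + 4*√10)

(-19 - √19 + 2*√10 + 2*√190)/21

Multiply numerator and denominator by -4*√10 + 2*√19.
Denominator becomes -84; numerator becomes -8*√190 - 8*√10 + 4*√19 + 76.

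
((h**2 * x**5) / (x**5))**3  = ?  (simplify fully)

h**6

Inside the bracket: h**2
Raise to the power 3: h**6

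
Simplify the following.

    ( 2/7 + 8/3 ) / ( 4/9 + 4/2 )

93/77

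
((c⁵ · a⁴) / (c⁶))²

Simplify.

Inside the bracket: (c^-1) · a⁴
Raise to the power 2: (c^-2) · a⁸

a⁸/c²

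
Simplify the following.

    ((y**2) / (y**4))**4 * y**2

Inside the bracket: (y**-2)
Raise to the power 4: (y**-8)
Multiply by y**2: add exponents.

y**(-6)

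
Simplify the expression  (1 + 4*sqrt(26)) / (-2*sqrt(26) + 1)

(-209 - 6*sqrt(26))/103

Multiply numerator and denominator by 1 + 2*sqrt(26).
Denominator becomes -103; numerator becomes 6*sqrt(26) + 209.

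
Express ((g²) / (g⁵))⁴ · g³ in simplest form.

Inside the bracket: (g^-3)
Raise to the power 4: (g^-12)
Multiply by g³: add exponents.

g^(-9)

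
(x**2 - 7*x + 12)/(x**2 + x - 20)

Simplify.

(x - 3)/(x + 5)

Factor: x**2 - 7*x + 12 = (x - 4)*(x - 3);  x**2 + x - 20 = (x - 4)*(x + 5)
Cancel the common factor (x - 4).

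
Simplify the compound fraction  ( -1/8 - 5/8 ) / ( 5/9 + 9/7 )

Numerator: -1/8 - 5/8 = -3/4
Denominator: 5/9 + 9/7 = 116/63
Divide: (-3/4) · (63/116) = -189/464

-189/464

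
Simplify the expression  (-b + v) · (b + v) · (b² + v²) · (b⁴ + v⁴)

-b⁸ + v⁸

Telescope via difference of squares: (v+b)(v-b) = -b² + v², then repeat with the next factor.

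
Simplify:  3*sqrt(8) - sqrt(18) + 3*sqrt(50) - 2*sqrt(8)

3*sqrt(8) = 6*sqrt(2); sqrt(18) = 3*sqrt(2); 3*sqrt(50) = 15*sqrt(2); 2*sqrt(8) = 4*sqrt(2)
Combine: (6 - 3 + 15 - 4)·sqrt(2) = 14*sqrt(2)

14*sqrt(2)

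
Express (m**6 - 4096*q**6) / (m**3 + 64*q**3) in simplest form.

m**3 - 64*q**3

Factor m**6 - (4*q)**6 and cancel (m**3 + 64*q**3).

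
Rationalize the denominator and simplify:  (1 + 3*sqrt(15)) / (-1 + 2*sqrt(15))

(5*sqrt(15) + 91)/59

Multiply numerator and denominator by -2*sqrt(15) - 1.
Denominator becomes -59; numerator becomes -91 - 5*sqrt(15).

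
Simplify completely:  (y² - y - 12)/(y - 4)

y + 3

Factor: y² - y - 12 = (y - 4)·(y + 3)
Cancel the common factor (y - 4).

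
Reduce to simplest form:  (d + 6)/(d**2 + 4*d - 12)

1/(d - 2)

Factor: d**2 + 4*d - 12 = (d - 2)*(d + 6)
Cancel the common factor (d + 6).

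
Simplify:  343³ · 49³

7^15

343³ = 7^9; 49³ = 7^6
Combine exponents: 7^15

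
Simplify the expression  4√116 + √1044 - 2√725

4*√29

4√116 = 8*√29; √1044 = 6*√29; 2√725 = 10*√29
Combine: (8 + 6 - 10)·√29 = 4*√29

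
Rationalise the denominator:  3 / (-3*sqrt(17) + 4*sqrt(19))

Multiply numerator and denominator by 3*sqrt(17) + 4*sqrt(19).
Denominator becomes 151; numerator becomes 9*sqrt(17) + 12*sqrt(19).

(9*sqrt(17) + 12*sqrt(19))/151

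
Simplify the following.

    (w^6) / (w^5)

Quotient: w^1

w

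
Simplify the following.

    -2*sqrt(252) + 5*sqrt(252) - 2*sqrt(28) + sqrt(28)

2*sqrt(252) = 12*sqrt(7); 5*sqrt(252) = 30*sqrt(7); 2*sqrt(28) = 4*sqrt(7); sqrt(28) = 2*sqrt(7)
Combine: (-12 + 30 - 4 + 2)·sqrt(7) = 16*sqrt(7)

16*sqrt(7)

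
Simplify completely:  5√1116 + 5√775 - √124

5√1116 = 30*√31; 5√775 = 25*√31; √124 = 2*√31
Combine: (30 + 25 - 2)·√31 = 53*√31

53*√31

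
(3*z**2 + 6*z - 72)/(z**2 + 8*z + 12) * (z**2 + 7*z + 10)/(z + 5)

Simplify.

Factor: 3*z**2 + 6*z - 72 = 3*(z - 4)*(z + 6);  z**2 + 8*z + 12 = (z + 6)*(z + 2);  z**2 + 7*z + 10 = (z + 2)*(z + 5)
Cancel the common factors (z + 2), (z + 5), (z + 6).

3*z - 12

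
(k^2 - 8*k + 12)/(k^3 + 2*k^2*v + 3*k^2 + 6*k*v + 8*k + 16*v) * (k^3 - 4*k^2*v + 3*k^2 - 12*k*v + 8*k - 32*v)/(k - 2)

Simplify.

Factor: k^2 - 8*k + 12 = (k - 6)*(k - 2);  k^3 + 2*k^2*v + 3*k^2 + 6*k*v + 8*k + 16*v = (k^2 + 3*k + 8)*(k + 2*v);  k^3 - 4*k^2*v + 3*k^2 - 12*k*v + 8*k - 32*v = (k^2 + 3*k + 8)*(k - 4*v)
Cancel the common factors (k^2 + 3*k + 8), (k - 2).

(k^2 - 4*k*v - 6*k + 24*v)/(k + 2*v)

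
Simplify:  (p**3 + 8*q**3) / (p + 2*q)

p**2 - 2*p*q + 4*q**2

Apply the sum-of-cubes factorisation and cancel (p + 2*q).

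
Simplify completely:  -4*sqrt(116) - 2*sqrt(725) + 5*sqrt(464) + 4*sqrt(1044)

4*sqrt(116) = 8*sqrt(29); 2*sqrt(725) = 10*sqrt(29); 5*sqrt(464) = 20*sqrt(29); 4*sqrt(1044) = 24*sqrt(29)
Combine: (-8 - 10 + 20 + 24)·sqrt(29) = 26*sqrt(29)

26*sqrt(29)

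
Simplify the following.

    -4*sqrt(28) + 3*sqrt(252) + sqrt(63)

13*sqrt(7)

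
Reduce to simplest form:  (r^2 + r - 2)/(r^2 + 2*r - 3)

(r + 2)/(r + 3)

Factor: r^2 + r - 2 = (r + 2)*(r - 1);  r^2 + 2*r - 3 = (r + 3)*(r - 1)
Cancel the common factor (r - 1).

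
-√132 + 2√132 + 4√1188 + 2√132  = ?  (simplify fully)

√132 = 2*√33; 2√132 = 4*√33; 4√1188 = 24*√33; 2√132 = 4*√33
Combine: (-2 + 4 + 24 + 4)·√33 = 30*√33

30*√33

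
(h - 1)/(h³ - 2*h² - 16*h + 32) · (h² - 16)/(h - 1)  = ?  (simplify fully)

1/(h - 2)

Factor: h³ - 2*h² - 16*h + 32 = (h - 4)·(h + 4)·(h - 2);  h² - 16 = (h + 4)·(h - 4)
Cancel the common factors (h - 1), (h + 4), (h - 4).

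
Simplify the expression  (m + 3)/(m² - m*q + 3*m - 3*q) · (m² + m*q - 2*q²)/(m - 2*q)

(-m - 2*q)/(-m + 2*q)

Factor: m² - m*q + 3*m - 3*q = (m + 3)·(m - q);  m² + m*q - 2*q² = (m - q)·(m + 2*q)
Cancel the common factors (m - q), (m + 3).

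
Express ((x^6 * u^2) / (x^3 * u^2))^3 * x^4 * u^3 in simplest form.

Inside the bracket: x^3
Raise to the power 3: x^9
Multiply by x^4 * u^3: add exponents.

u^3*x^13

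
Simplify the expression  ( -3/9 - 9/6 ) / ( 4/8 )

Numerator: -3/9 - 9/6 = -11/6
Denominator: 4/8 = 1/2
Divide: (-11/6) · (2) = -11/3

-11/3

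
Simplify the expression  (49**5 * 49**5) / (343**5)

49**5 = 7**10; 49**5 = 7**10; 343**5 = 7**15
Combine exponents: 7**5

7**5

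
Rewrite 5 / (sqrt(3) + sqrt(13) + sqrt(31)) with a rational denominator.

(-105*sqrt(13) - 205*sqrt(3) + 10*sqrt(1209) + 75*sqrt(31))/69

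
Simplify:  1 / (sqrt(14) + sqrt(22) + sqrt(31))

Group as (sqrt(14) + sqrt(22)) + sqrt(31); multiply by (sqrt(14) + sqrt(22)) - sqrt(31), then rationalise the remaining surd.

(-4*sqrt(2387) + 5*sqrt(31) + 23*sqrt(22) + 39*sqrt(14))/1207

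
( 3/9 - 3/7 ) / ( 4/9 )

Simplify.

-3/14

Numerator: 3/9 - 3/7 = -2/21
Denominator: 4/9 = 4/9
Divide: (-2/21) · (9/4) = -3/14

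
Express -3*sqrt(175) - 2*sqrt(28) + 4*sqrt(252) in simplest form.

5*sqrt(7)

3*sqrt(175) = 15*sqrt(7); 2*sqrt(28) = 4*sqrt(7); 4*sqrt(252) = 24*sqrt(7)
Combine: (-15 - 4 + 24)·sqrt(7) = 5*sqrt(7)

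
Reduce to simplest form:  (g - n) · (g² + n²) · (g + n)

g⁴ - n⁴

Pair the conjugate factors: (g+n)(g-n) = g² - n², then repeat with the next factor.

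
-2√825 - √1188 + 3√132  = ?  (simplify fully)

2√825 = 10*√33; √1188 = 6*√33; 3√132 = 6*√33
Combine: (-10 - 6 + 6)·√33 = -10*√33

-10*√33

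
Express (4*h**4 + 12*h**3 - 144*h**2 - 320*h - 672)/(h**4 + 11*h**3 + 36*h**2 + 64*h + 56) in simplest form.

Factor: 4*h**4 + 12*h**3 - 144*h**2 - 320*h - 672 = 4*(h + 7)*(h**2 + 2*h + 4)*(h - 6);  h**4 + 11*h**3 + 36*h**2 + 64*h + 56 = (h + 7)*(h + 2)*(h**2 + 2*h + 4)
Cancel the common factors (h**2 + 2*h + 4), (h + 7).

(4*h - 24)/(h + 2)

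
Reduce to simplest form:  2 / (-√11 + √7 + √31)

Group as (√7 + √31) - √11; multiply by (√7 + √31) + √11, then rationalise the remaining surd.

(-54*√11 - 26*√31 + 70*√7 + 4*√2387)/139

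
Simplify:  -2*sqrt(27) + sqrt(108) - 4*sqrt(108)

-24*sqrt(3)

2*sqrt(27) = 6*sqrt(3); sqrt(108) = 6*sqrt(3); 4*sqrt(108) = 24*sqrt(3)
Combine: (-6 + 6 - 24)·sqrt(3) = -24*sqrt(3)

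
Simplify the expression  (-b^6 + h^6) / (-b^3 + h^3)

b^3 + h^3

Difference of sixth powers: factor out (-b^3 + h^3).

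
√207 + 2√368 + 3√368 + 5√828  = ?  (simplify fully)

√207 = 3*√23; 2√368 = 8*√23; 3√368 = 12*√23; 5√828 = 30*√23
Combine: (3 + 8 + 12 + 30)·√23 = 53*√23

53*√23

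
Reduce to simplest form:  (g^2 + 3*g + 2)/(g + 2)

g + 1

Factor: g^2 + 3*g + 2 = (g + 1)*(g + 2)
Cancel the common factor (g + 2).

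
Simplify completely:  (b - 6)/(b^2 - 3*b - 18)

Factor: b^2 - 3*b - 18 = (b - 6)*(b + 3)
Cancel the common factor (b - 6).

1/(b + 3)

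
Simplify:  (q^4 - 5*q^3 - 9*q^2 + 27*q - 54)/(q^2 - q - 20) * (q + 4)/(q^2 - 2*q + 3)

(q^2 - 3*q - 18)/(q - 5)

Factor: q^4 - 5*q^3 - 9*q^2 + 27*q - 54 = (q + 3)*(q^2 - 2*q + 3)*(q - 6);  q^2 - q - 20 = (q - 5)*(q + 4)
Cancel the common factors (q^2 - 2*q + 3), (q + 4).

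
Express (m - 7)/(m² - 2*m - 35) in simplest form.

1/(m + 5)

Factor: m² - 2*m - 35 = (m - 7)·(m + 5)
Cancel the common factor (m - 7).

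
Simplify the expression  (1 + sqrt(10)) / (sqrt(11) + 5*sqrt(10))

(-sqrt(110) - sqrt(11) + 5*sqrt(10) + 50)/239

Multiply numerator and denominator by -sqrt(11) + 5*sqrt(10).
Denominator becomes 239; numerator becomes -sqrt(110) - sqrt(11) + 5*sqrt(10) + 50.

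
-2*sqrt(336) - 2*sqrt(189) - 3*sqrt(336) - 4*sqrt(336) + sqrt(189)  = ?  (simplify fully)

2*sqrt(336) = 8*sqrt(21); 2*sqrt(189) = 6*sqrt(21); 3*sqrt(336) = 12*sqrt(21); 4*sqrt(336) = 16*sqrt(21); sqrt(189) = 3*sqrt(21)
Combine: (-8 - 6 - 12 - 16 + 3)·sqrt(21) = -39*sqrt(21)

-39*sqrt(21)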